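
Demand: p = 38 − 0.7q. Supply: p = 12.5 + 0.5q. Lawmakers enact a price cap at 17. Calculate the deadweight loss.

90.04

Competitive equilibrium: 38 − 0.7q = 12.5 + 0.5q → q* = 21.25, p* = 23.125.
At the ceiling p = 17, quantity supplied = (17 − 12.5)/0.5 = 9.
Willingness to pay at q' = 9: 38 − 0.7·9 = 31.7.
Δq = 21.25 − 9 = 12.25; wedge = 31.7 − 17 = 14.7.
Welfare loss = ½ × 12.25 × 14.7 = 90.04.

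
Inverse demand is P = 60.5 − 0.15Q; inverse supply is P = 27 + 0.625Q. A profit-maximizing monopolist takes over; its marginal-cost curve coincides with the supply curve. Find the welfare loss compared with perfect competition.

Competitive equilibrium: 60.5 − 0.15Q = 27 + 0.625Q → Q* = 43.2258, P* = 54.0161.
Marginal revenue: MR = 60.5 − 0.3Q. Set MR = MC: 60.5 − 0.3Q = 27 + 0.625Q → Q_m = 36.2162.
Price P_m = 60.5 − 0.15·36.2162 = 55.0676; MC(Q_m) = 27 + 0.625·36.2162 = 49.6351.
Competitive Q* = 43.2258, so ΔQ = 7.0096; wedge = 55.0676 − 49.6351 = 5.4325.
Welfare loss = ½ × 7.0096 × 5.4325 = 19.04.

19.04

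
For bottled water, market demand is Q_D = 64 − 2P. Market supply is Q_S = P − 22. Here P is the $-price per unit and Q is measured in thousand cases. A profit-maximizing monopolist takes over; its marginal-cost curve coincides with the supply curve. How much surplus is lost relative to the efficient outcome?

$2.08 thousand

In inverse form: demand P = 32 − 0.5Q, supply P = 22 + Q.
Competitive equilibrium: 32 − 0.5Q = 22 + Q → Q* = 6.6667, P* = 28.6667.
Marginal revenue: MR = 32 − Q. Set MR = MC: 32 − Q = 22 + Q → Q_m = 5.
Price P_m = 32 − 0.5·5 = 29.5; MC(Q_m) = 22 + 1·5 = 27.
Competitive Q* = 6.6667, so ΔQ = 1.6667; wedge = 29.5 − 27 = 2.5.
The triangle = ½ × 1.6667 × 2.5 = $2.08 thousand.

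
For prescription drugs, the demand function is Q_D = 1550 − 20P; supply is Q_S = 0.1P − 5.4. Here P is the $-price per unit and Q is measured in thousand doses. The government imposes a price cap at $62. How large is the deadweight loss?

In inverse form: demand P = 77.5 − 0.05Q, supply P = 54 + 10Q.
Competitive equilibrium: 77.5 − 0.05Q = 54 + 10Q → Q* = 2.3383, P* = 77.3831.
At the ceiling P = 62, quantity supplied = (62 − 54)/10 = 0.8.
Willingness to pay at Q' = 0.8: 77.5 − 0.05·0.8 = 77.46.
ΔQ = 2.3383 − 0.8 = 1.5383; wedge = 77.46 − 62 = 15.46.
Welfare loss = ½ × 1.5383 × 15.46 = $11.89 thousand.

$11.89 thousand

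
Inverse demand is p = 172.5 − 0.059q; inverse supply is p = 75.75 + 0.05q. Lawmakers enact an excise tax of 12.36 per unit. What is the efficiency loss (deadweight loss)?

Competitive equilibrium: 172.5 − 0.059q = 75.75 + 0.05q → q* = 887.6147, p* = 120.1307.
With the tax, the buyer price exceeds the seller price by 12.36: (172.5 − 0.059q) − (75.75 + 0.05q) = 12.36 → q' = 774.2202.
Δq = 887.6147 − 774.2202 = 113.3945; the wedge equals the tax, 12.36.
DWL = ½ × 113.3945 × 12.36 = 700.78.

700.78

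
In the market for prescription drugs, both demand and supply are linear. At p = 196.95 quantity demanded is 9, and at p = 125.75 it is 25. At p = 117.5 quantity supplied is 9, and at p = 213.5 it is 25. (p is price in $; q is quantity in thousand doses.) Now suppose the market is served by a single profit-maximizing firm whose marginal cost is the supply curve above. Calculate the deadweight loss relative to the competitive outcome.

$128.47 thousand

Demand slope = (125.75 − 196.95)/(25 − 9) = −4.45, so p = 237 − 4.45q.
Supply slope = (213.5 − 117.5)/(25 − 9) = 6, so p = 63.5 + 6q.
Competitive equilibrium: 237 − 4.45q = 63.5 + 6q → q* = 16.6029, p* = 163.1172.
Marginal revenue: MR = 237 − 8.9q. Set MR = MC: 237 − 8.9q = 63.5 + 6q → q_m = 11.6443.
Price p_m = 237 − 4.45·11.6443 = 185.1829; MC(q_m) = 63.5 + 6·11.6443 = 133.3658.
Competitive q* = 16.6029, so Δq = 4.9586; wedge = 185.1829 − 133.3658 = 51.8171.
Deadweight loss = ½ × 4.9586 × 51.8171 = $128.47 thousand.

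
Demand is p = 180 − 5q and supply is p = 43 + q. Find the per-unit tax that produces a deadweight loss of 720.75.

93

Competitive equilibrium: 180 − 5q = 43 + q → q* = 22.8333, p* = 65.8333.
A tax t gives Δq = t/6 and wedge t, so DWL = t²/12.
t²/12 = 720.75 → t² = 8649 → t = 93.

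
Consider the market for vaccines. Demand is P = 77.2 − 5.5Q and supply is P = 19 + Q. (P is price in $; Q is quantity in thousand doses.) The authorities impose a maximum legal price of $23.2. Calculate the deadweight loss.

$73.45 thousand

Competitive equilibrium: 77.2 − 5.5Q = 19 + Q → Q* = 8.9538, P* = 27.9538.
At the ceiling P = 23.2, quantity supplied = (23.2 − 19)/1 = 4.2.
Willingness to pay at Q' = 4.2: 77.2 − 5.5·4.2 = 54.1.
ΔQ = 8.9538 − 4.2 = 4.7538; wedge = 54.1 − 23.2 = 30.9.
DWL = ½ × 4.7538 × 30.9 = $73.45 thousand.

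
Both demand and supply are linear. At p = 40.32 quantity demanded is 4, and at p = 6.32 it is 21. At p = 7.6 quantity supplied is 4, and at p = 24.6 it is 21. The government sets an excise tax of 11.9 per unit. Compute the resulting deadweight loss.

Demand slope = (6.32 − 40.32)/(21 − 4) = −2, so p = 48.32 − 2q.
Supply slope = (24.6 − 7.6)/(21 − 4) = 1, so p = 3.6 + q.
Competitive equilibrium: 48.32 − 2q = 3.6 + q → q* = 14.9067, p* = 18.5067.
With the tax, the buyer price exceeds the seller price by 11.9: (48.32 − 2q) − (3.6 + q) = 11.9 → q' = 10.94.
Δq = 14.9067 − 10.94 = 3.9667; the wedge equals the tax, 11.9.
Deadweight loss = ½ × 3.9667 × 11.9 = 23.60.

23.60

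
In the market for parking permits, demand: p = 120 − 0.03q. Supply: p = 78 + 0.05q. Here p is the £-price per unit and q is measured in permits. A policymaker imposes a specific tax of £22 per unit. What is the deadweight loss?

Competitive equilibrium: 120 − 0.03q = 78 + 0.05q → q* = 525, p* = 104.25.
With the tax, the buyer price exceeds the seller price by 22: (120 − 0.03q) − (78 + 0.05q) = 22 → q' = 250.
Δq = 525 − 250 = 275; the wedge equals the tax, 22.
DWL = ½ × 275 × 22 = £3025.

£3025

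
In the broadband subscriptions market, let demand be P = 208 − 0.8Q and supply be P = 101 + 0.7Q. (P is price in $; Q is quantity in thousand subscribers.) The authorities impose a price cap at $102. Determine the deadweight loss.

Competitive equilibrium: 208 − 0.8Q = 101 + 0.7Q → Q* = 71.33333, P* = 150.93333.
At the ceiling P = 102, quantity supplied = (102 − 101)/0.7 = 1.42857.
Willingness to pay at Q' = 1.42857: 208 − 0.8·1.42857 = 206.85714.
ΔQ = 71.33333 − 1.42857 = 69.90476; wedge = 206.85714 − 102 = 104.85714.
Deadweight loss = ½ × 69.90476 × 104.85714 = $3665.01 thousand.

$3665.01 thousand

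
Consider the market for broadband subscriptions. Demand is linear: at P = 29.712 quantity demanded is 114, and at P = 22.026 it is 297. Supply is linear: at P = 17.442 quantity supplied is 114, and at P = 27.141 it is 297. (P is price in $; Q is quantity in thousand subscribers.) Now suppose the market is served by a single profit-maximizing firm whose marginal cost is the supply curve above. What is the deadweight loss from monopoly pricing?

Demand slope = (22.026 − 29.712)/(297 − 114) = −0.042, so P = 34.5 − 0.042Q.
Supply slope = (27.141 − 17.442)/(297 − 114) = 0.053, so P = 11.4 + 0.053Q.
Competitive equilibrium: 34.5 − 0.042Q = 11.4 + 0.053Q → Q* = 243.1579, P* = 24.2874.
Marginal revenue: MR = 34.5 − 0.084Q. Set MR = MC: 34.5 − 0.084Q = 11.4 + 0.053Q → Q_m = 168.6131.
Price P_m = 34.5 − 0.042·168.6131 = 27.4182; MC(Q_m) = 11.4 + 0.053·168.6131 = 20.3365.
Competitive Q* = 243.1579, so ΔQ = 74.5448; wedge = 27.4182 − 20.3365 = 7.0817.
The triangle = ½ × 74.5448 × 7.0817 = $263.95 thousand.

$263.95 thousand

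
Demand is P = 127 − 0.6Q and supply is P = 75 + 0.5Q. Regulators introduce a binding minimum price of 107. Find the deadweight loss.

Competitive equilibrium: 127 − 0.6Q = 75 + 0.5Q → Q* = 47.2727, P* = 98.6364.
At the floor P = 107, quantity demanded = (127 − 107)/0.6 = 33.3333.
Sellers' marginal cost at Q' = 33.3333: 75 + 0.5·33.3333 = 91.6667.
ΔQ = 47.2727 − 33.3333 = 13.9394; wedge = 107 − 91.6667 = 15.3333.
Deadweight loss = ½ × 13.9394 × 15.3333 = 106.87.

106.87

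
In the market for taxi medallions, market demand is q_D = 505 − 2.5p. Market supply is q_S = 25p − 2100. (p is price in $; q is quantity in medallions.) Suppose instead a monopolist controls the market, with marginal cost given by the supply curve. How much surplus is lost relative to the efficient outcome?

$3587.92

In inverse form: demand p = 202 − 0.4q, supply p = 84 + 0.04q.
Competitive equilibrium: 202 − 0.4q = 84 + 0.04q → q* = 268.1818, p* = 94.7273.
Marginal revenue: MR = 202 − 0.8q. Set MR = MC: 202 − 0.8q = 84 + 0.04q → q_m = 140.4762.
Price p_m = 202 − 0.4·140.4762 = 145.8095; MC(q_m) = 84 + 0.04·140.4762 = 89.619.
Competitive q* = 268.1818, so Δq = 127.7056; wedge = 145.8095 − 89.619 = 56.1905.
The triangle = ½ × 127.7056 × 56.1905 = $3587.92.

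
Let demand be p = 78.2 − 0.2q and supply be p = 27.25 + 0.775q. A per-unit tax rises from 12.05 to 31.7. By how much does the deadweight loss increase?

440.87

Competitive equilibrium: 78.2 − 0.2q = 27.25 + 0.775q → q* = 52.2564, p* = 67.7487.
For a per-unit tax t: Δq = t/0.975, so DWL = ½·t·(t/0.975) = t²/1.95.
At t = 12.05: DWL = 74.463. At t = 31.7: DWL = 515.328.
Increase = 515.328 − 74.463 = 440.87.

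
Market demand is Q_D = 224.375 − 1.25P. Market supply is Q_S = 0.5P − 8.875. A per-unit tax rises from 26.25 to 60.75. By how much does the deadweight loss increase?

535.98

In inverse form: demand P = 179.5 − 0.8Q, supply P = 17.75 + 2Q.
Competitive equilibrium: 179.5 − 0.8Q = 17.75 + 2Q → Q* = 57.7679, P* = 133.2857.
For a per-unit tax t: ΔQ = t/2.8, so DWL = ½·t·(t/2.8) = t²/5.6.
At t = 26.25: DWL = 123.047. At t = 60.75: DWL = 659.029.
Increase = 659.029 − 123.047 = 535.98.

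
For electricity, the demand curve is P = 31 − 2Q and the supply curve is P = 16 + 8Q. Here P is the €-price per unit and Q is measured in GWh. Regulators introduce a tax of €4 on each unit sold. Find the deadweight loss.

€0.80

Competitive equilibrium: 31 − 2Q = 16 + 8Q → Q* = 1.5, P* = 28.
With the tax, the buyer price exceeds the seller price by 4: (31 − 2Q) − (16 + 8Q) = 4 → Q' = 1.1.
ΔQ = 1.5 − 1.1 = 0.4; the wedge equals the tax, 4.
Deadweight loss = ½ × 0.4 × 4 = €0.80.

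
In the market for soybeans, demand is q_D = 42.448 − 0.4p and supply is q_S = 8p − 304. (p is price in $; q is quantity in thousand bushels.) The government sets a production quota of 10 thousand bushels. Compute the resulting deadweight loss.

In inverse form: demand p = 106.12 − 2.5q, supply p = 38 + 0.125q.
Competitive equilibrium: 106.12 − 2.5q = 38 + 0.125q → q* = 25.9505, p* = 41.2438.
At q = 10: demand price = 106.12 − 2.5·10 = 81.12; supply price = 38 + 0.125·10 = 39.25.
Δq = 25.9505 − 10 = 15.9505; wedge = 81.12 − 39.25 = 41.87.
The triangle = ½ × 15.9505 × 41.87 = $333.92 thousand.

$333.92 thousand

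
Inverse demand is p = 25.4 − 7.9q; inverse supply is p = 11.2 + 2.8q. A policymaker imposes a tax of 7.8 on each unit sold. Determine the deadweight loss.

2.84

Competitive equilibrium: 25.4 − 7.9q = 11.2 + 2.8q → q* = 1.3271, p* = 14.9159.
With the tax, the buyer price exceeds the seller price by 7.8: (25.4 − 7.9q) − (11.2 + 2.8q) = 7.8 → q' = 0.5981.
Δq = 1.3271 − 0.5981 = 0.729; the wedge equals the tax, 7.8.
The triangle = ½ × 0.729 × 7.8 = 2.84.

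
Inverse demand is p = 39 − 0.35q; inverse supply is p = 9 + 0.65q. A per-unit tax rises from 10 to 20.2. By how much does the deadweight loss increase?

Competitive equilibrium: 39 − 0.35q = 9 + 0.65q → q* = 30, p* = 28.5.
For a per-unit tax t: Δq = t/1, so DWL = ½·t·(t/1) = t²/2.
At t = 10: DWL = 50. At t = 20.2: DWL = 204.02.
Increase = 204.02 − 50 = 154.02.

154.02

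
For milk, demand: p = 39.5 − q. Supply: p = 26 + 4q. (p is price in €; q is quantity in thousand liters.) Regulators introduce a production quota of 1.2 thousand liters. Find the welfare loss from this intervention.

Competitive equilibrium: 39.5 − q = 26 + 4q → q* = 2.7, p* = 36.8.
At q = 1.2: demand price = 39.5 − 1·1.2 = 38.3; supply price = 26 + 4·1.2 = 30.8.
Δq = 2.7 − 1.2 = 1.5; wedge = 38.3 − 30.8 = 7.5.
DWL = ½ × 1.5 × 7.5 = €5.625 thousand.

€5.625 thousand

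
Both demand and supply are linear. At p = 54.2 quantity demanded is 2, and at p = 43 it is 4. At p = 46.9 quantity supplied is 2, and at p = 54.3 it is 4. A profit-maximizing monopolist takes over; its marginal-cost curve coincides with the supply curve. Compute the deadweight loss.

5.09

Demand slope = (43 − 54.2)/(4 − 2) = −5.6, so p = 65.4 − 5.6q.
Supply slope = (54.3 − 46.9)/(4 − 2) = 3.7, so p = 39.5 + 3.7q.
Competitive equilibrium: 65.4 − 5.6q = 39.5 + 3.7q → q* = 2.7849, p* = 49.8043.
Marginal revenue: MR = 65.4 − 11.2q. Set MR = MC: 65.4 − 11.2q = 39.5 + 3.7q → q_m = 1.7383.
Price p_m = 65.4 − 5.6·1.7383 = 55.6655; MC(q_m) = 39.5 + 3.7·1.7383 = 45.9317.
Competitive q* = 2.7849, so Δq = 1.0466; wedge = 55.6655 − 45.9317 = 9.7338.
Welfare loss = ½ × 1.0466 × 9.7338 = 5.09.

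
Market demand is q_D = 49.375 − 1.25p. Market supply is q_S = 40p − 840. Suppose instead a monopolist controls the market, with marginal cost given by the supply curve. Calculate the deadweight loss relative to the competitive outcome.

50.27

In inverse form: demand p = 39.5 − 0.8q, supply p = 21 + 0.025q.
Competitive equilibrium: 39.5 − 0.8q = 21 + 0.025q → q* = 22.4242, p* = 21.5606.
Marginal revenue: MR = 39.5 − 1.6q. Set MR = MC: 39.5 − 1.6q = 21 + 0.025q → q_m = 11.3846.
Price p_m = 39.5 − 0.8·11.3846 = 30.3923; MC(q_m) = 21 + 0.025·11.3846 = 21.2846.
Competitive q* = 22.4242, so Δq = 11.0396; wedge = 30.3923 − 21.2846 = 9.1077.
DWL = ½ × 11.0396 × 9.1077 = 50.27.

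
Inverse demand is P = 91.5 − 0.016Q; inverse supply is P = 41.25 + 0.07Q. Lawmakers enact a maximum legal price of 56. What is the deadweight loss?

Competitive equilibrium: 91.5 − 0.016Q = 41.25 + 0.07Q → Q* = 584.3023, P* = 82.1512.
At the ceiling P = 56, quantity supplied = (56 − 41.25)/0.07 = 210.7143.
Willingness to pay at Q' = 210.7143: 91.5 − 0.016·210.7143 = 88.1286.
ΔQ = 584.3023 − 210.7143 = 373.588; wedge = 88.1286 − 56 = 32.1286.
DWL = ½ × 373.588 × 32.1286 = 6001.43.

6001.43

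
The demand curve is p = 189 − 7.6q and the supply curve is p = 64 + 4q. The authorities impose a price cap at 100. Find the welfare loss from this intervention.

Competitive equilibrium: 189 − 7.6q = 64 + 4q → q* = 10.7759, p* = 107.1034.
At the ceiling p = 100, quantity supplied = (100 − 64)/4 = 9.
Willingness to pay at q' = 9: 189 − 7.6·9 = 120.6.
Δq = 10.7759 − 9 = 1.7759; wedge = 120.6 − 100 = 20.6.
The triangle = ½ × 1.7759 × 20.6 = 18.29.

18.29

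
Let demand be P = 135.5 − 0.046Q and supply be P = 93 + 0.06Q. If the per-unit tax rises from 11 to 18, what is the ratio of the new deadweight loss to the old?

2.678

Competitive equilibrium: 135.5 − 0.046Q = 93 + 0.06Q → Q* = 400.9434, P* = 117.0566.
For a per-unit tax t: ΔQ = t/0.106, so DWL = ½·t·(t/0.106) = t²/0.212.
At t = 11: DWL = 570.755. At t = 18: DWL = 1528.302.
Ratio = (18/11)² = 2.678.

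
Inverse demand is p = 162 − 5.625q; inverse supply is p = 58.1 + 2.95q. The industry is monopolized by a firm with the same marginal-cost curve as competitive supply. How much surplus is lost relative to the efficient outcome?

Competitive equilibrium: 162 − 5.625q = 58.1 + 2.95q → q* = 12.1166, p* = 93.844.
Marginal revenue: MR = 162 − 11.25q. Set MR = MC: 162 − 11.25q = 58.1 + 2.95q → q_m = 7.3169.
Price p_m = 162 − 5.625·7.3169 = 120.8424; MC(q_m) = 58.1 + 2.95·7.3169 = 79.6849.
Competitive q* = 12.1166, so Δq = 4.7997; wedge = 120.8424 − 79.6849 = 41.1575.
DWL = ½ × 4.7997 × 41.1575 = 98.77.

98.77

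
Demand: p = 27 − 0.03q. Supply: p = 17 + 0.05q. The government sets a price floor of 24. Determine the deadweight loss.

Competitive equilibrium: 27 − 0.03q = 17 + 0.05q → q* = 125, p* = 23.25.
At the floor p = 24, quantity demanded = (27 − 24)/0.03 = 100.
Sellers' marginal cost at q' = 100: 17 + 0.05·100 = 22.
Δq = 125 − 100 = 25; wedge = 24 − 22 = 2.
Deadweight loss = ½ × 25 × 2 = 25.

25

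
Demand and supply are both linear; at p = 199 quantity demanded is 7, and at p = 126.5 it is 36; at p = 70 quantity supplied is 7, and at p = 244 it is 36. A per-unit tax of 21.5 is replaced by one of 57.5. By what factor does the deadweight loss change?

Demand slope = (126.5 − 199)/(36 − 7) = −2.5, so p = 216.5 − 2.5q.
Supply slope = (244 − 70)/(36 − 7) = 6, so p = 28 + 6q.
Competitive equilibrium: 216.5 − 2.5q = 28 + 6q → q* = 22.1765, p* = 161.0588.
For a per-unit tax t: Δq = t/8.5, so DWL = ½·t·(t/8.5) = t²/17.
At t = 21.5: DWL = 27.191. At t = 57.5: DWL = 194.485.
Ratio = (57.5/21.5)² = 7.153.

7.153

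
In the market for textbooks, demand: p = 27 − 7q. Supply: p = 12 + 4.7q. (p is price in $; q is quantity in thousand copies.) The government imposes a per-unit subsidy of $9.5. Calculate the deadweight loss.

$3.86 thousand

Competitive equilibrium: 27 − 7q = 12 + 4.7q → q* = 1.2821, p* = 18.0256.
The subsidy lowers effective supply by 9.5: p = 2.5 + 4.7q.
New quantity: 27 − 7q = 2.5 + 4.7q → q' = 2.094.
Overproduction Δq = 2.094 − 1.2821 = 0.8119; wedge = subsidy = 9.5.
The triangle = ½ × 0.8119 × 9.5 = $3.86 thousand.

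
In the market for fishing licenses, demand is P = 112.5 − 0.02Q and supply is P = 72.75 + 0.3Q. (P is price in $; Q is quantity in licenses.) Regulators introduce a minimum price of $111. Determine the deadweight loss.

Competitive equilibrium: 112.5 − 0.02Q = 72.75 + 0.3Q → Q* = 124.2188, P* = 110.0156.
At the floor P = 111, quantity demanded = (112.5 − 111)/0.02 = 75.
Sellers' marginal cost at Q' = 75: 72.75 + 0.3·75 = 95.25.
ΔQ = 124.2188 − 75 = 49.2188; wedge = 111 − 95.25 = 15.75.
Welfare loss = ½ × 49.2188 × 15.75 = $387.60.

$387.60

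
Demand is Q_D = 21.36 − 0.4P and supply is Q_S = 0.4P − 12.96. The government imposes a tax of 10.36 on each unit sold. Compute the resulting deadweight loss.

In inverse form: demand P = 53.4 − 2.5Q, supply P = 32.4 + 2.5Q.
Competitive equilibrium: 53.4 − 2.5Q = 32.4 + 2.5Q → Q* = 4.2, P* = 42.9.
With the tax, the buyer price exceeds the seller price by 10.36: (53.4 − 2.5Q) − (32.4 + 2.5Q) = 10.36 → Q' = 2.128.
ΔQ = 4.2 − 2.128 = 2.072; the wedge equals the tax, 10.36.
Welfare loss = ½ × 2.072 × 10.36 = 10.73.

10.73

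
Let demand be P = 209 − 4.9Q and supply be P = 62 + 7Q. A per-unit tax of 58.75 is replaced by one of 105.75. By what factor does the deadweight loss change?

Competitive equilibrium: 209 − 4.9Q = 62 + 7Q → Q* = 12.3529, P* = 148.4706.
For a per-unit tax t: ΔQ = t/11.9, so DWL = ½·t·(t/11.9) = t²/23.8.
At t = 58.75: DWL = 145.024. At t = 105.75: DWL = 469.877.
Ratio = (105.75/58.75)² = 3.24.

3.24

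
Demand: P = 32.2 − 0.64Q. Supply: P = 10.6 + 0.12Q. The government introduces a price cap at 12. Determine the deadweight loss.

106.67

Competitive equilibrium: 32.2 − 0.64Q = 10.6 + 0.12Q → Q* = 28.4211, P* = 14.0105.
At the ceiling P = 12, quantity supplied = (12 − 10.6)/0.12 = 11.6667.
Willingness to pay at Q' = 11.6667: 32.2 − 0.64·11.6667 = 24.7333.
ΔQ = 28.4211 − 11.6667 = 16.7544; wedge = 24.7333 − 12 = 12.7333.
Deadweight loss = ½ × 16.7544 × 12.7333 = 106.67.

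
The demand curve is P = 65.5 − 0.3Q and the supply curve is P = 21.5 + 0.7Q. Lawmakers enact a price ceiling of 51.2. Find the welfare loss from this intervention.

Competitive equilibrium: 65.5 − 0.3Q = 21.5 + 0.7Q → Q* = 44, P* = 52.3.
At the ceiling P = 51.2, quantity supplied = (51.2 − 21.5)/0.7 = 42.4286.
Willingness to pay at Q' = 42.4286: 65.5 − 0.3·42.4286 = 52.7714.
ΔQ = 44 − 42.4286 = 1.5714; wedge = 52.7714 − 51.2 = 1.5714.
Welfare loss = ½ × 1.5714 × 1.5714 = 1.23.

1.23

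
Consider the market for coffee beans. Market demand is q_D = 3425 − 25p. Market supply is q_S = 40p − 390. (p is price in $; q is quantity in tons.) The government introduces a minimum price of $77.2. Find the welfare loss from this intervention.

$6957.74

In inverse form: demand p = 137 − 0.04q, supply p = 9.75 + 0.025q.
Competitive equilibrium: 137 − 0.04q = 9.75 + 0.025q → q* = 1957.6923, p* = 58.6923.
At the floor p = 77.2, quantity demanded = (137 − 77.2)/0.04 = 1495.
Sellers' marginal cost at q' = 1495: 9.75 + 0.025·1495 = 47.125.
Δq = 1957.6923 − 1495 = 462.6923; wedge = 77.2 − 47.125 = 30.075.
Welfare loss = ½ × 462.6923 × 30.075 = $6957.74.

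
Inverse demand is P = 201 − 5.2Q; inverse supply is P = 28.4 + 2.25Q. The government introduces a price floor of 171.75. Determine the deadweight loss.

1146.37

Competitive equilibrium: 201 − 5.2Q = 28.4 + 2.25Q → Q* = 23.1678, P* = 80.5275.
At the floor P = 171.75, quantity demanded = (201 − 171.75)/5.2 = 5.625.
Sellers' marginal cost at Q' = 5.625: 28.4 + 2.25·5.625 = 41.0563.
ΔQ = 23.1678 − 5.625 = 17.5428; wedge = 171.75 − 41.0563 = 130.6937.
The triangle = ½ × 17.5428 × 130.6937 = 1146.37.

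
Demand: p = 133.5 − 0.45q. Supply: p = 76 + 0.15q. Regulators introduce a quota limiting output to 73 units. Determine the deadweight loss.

156.41

Competitive equilibrium: 133.5 − 0.45q = 76 + 0.15q → q* = 95.8333, p* = 90.375.
At q = 73: demand price = 133.5 − 0.45·73 = 100.65; supply price = 76 + 0.15·73 = 86.95.
Δq = 95.8333 − 73 = 22.8333; wedge = 100.65 − 86.95 = 13.7.
The triangle = ½ × 22.8333 × 13.7 = 156.41.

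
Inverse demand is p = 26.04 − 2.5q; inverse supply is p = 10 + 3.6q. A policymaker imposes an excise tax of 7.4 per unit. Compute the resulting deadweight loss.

Competitive equilibrium: 26.04 − 2.5q = 10 + 3.6q → q* = 2.6295, p* = 19.4662.
With the tax, the buyer price exceeds the seller price by 7.4: (26.04 − 2.5q) − (10 + 3.6q) = 7.4 → q' = 1.4164.
Δq = 2.6295 − 1.4164 = 1.2131; the wedge equals the tax, 7.4.
Deadweight loss = ½ × 1.2131 × 7.4 = 4.49.

4.49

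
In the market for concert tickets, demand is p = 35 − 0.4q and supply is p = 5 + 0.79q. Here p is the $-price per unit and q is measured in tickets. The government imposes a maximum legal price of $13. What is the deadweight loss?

Competitive equilibrium: 35 − 0.4q = 5 + 0.79q → q* = 25.2101, p* = 24.916.
At the ceiling p = 13, quantity supplied = (13 − 5)/0.79 = 10.1266.
Willingness to pay at q' = 10.1266: 35 − 0.4·10.1266 = 30.9494.
Δq = 25.2101 − 10.1266 = 15.0835; wedge = 30.9494 − 13 = 17.9494.
Deadweight loss = ½ × 15.0835 × 17.9494 = $135.37.

$135.37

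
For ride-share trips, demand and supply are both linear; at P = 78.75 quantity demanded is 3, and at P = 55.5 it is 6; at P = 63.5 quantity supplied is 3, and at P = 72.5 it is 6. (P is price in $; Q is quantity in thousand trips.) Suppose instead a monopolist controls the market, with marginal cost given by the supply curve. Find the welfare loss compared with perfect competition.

Demand slope = (55.5 − 78.75)/(6 − 3) = −7.75, so P = 102 − 7.75Q.
Supply slope = (72.5 − 63.5)/(6 − 3) = 3, so P = 54.5 + 3Q.
Competitive equilibrium: 102 − 7.75Q = 54.5 + 3Q → Q* = 4.4186, P* = 67.7558.
Marginal revenue: MR = 102 − 15.5Q. Set MR = MC: 102 − 15.5Q = 54.5 + 3Q → Q_m = 2.5676.
Price P_m = 102 − 7.75·2.5676 = 82.1011; MC(Q_m) = 54.5 + 3·2.5676 = 62.2028.
Competitive Q* = 4.4186, so ΔQ = 1.851; wedge = 82.1011 − 62.2028 = 19.8983.
The triangle = ½ × 1.851 × 19.8983 = $18.42 thousand.

$18.42 thousand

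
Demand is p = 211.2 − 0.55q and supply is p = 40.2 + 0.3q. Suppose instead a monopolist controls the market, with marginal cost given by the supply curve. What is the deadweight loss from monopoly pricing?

Competitive equilibrium: 211.2 − 0.55q = 40.2 + 0.3q → q* = 201.1765, p* = 100.5529.
Marginal revenue: MR = 211.2 − 1.1q. Set MR = MC: 211.2 − 1.1q = 40.2 + 0.3q → q_m = 122.1429.
Price p_m = 211.2 − 0.55·122.1429 = 144.0214; MC(q_m) = 40.2 + 0.3·122.1429 = 76.8429.
Competitive q* = 201.1765, so Δq = 79.0336; wedge = 144.0214 − 76.8429 = 67.1785.
DWL = ½ × 79.0336 × 67.1785 = 2654.68.

2654.68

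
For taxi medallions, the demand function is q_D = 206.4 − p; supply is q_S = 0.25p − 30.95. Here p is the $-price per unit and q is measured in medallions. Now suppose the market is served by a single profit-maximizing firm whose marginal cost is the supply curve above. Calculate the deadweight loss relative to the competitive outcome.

In inverse form: demand p = 206.4 − q, supply p = 123.8 + 4q.
Competitive equilibrium: 206.4 − q = 123.8 + 4q → q* = 16.52, p* = 189.88.
Marginal revenue: MR = 206.4 − 2q. Set MR = MC: 206.4 − 2q = 123.8 + 4q → q_m = 13.7667.
Price p_m = 206.4 − 1·13.7667 = 192.6333; MC(q_m) = 123.8 + 4·13.7667 = 178.8668.
Competitive q* = 16.52, so Δq = 2.7533; wedge = 192.6333 − 178.8668 = 13.7665.
Welfare loss = ½ × 2.7533 × 13.7665 = $18.95.

$18.95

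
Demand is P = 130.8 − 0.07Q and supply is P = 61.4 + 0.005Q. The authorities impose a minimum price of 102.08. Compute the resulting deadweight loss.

Competitive equilibrium: 130.8 − 0.07Q = 61.4 + 0.005Q → Q* = 925.3333, P* = 66.0267.
At the floor P = 102.08, quantity demanded = (130.8 − 102.08)/0.07 = 410.2857.
Sellers' marginal cost at Q' = 410.2857: 61.4 + 0.005·410.2857 = 63.4514.
ΔQ = 925.3333 − 410.2857 = 515.0476; wedge = 102.08 − 63.4514 = 38.6286.
Welfare loss = ½ × 515.0476 × 38.6286 = 9947.78.

9947.78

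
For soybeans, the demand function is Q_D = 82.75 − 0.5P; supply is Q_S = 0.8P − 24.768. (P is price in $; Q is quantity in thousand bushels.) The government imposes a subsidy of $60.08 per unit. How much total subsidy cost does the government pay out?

$3597.78 thousand

In inverse form: demand P = 165.5 − 2Q, supply P = 30.96 + 1.25Q.
Competitive equilibrium: 165.5 − 2Q = 30.96 + 1.25Q → Q* = 41.3969, P* = 82.7062.
The subsidy lowers effective supply by 60.08: P = 1.25Q − 29.12.
New quantity: 165.5 − 2Q = 1.25Q − 29.12 → Q' = 59.8831.
Total subsidy cost = 60.08 × 59.8831 = $3597.78 thousand.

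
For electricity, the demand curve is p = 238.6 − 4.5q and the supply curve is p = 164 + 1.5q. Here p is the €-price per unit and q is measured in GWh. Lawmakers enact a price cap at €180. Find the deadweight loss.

Competitive equilibrium: 238.6 − 4.5q = 164 + 1.5q → q* = 12.4333, p* = 182.65.
At the ceiling p = 180, quantity supplied = (180 − 164)/1.5 = 10.6667.
Willingness to pay at q' = 10.6667: 238.6 − 4.5·10.6667 = 190.5999.
Δq = 12.4333 − 10.6667 = 1.7666; wedge = 190.5999 − 180 = 10.5999.
The triangle = ½ × 1.7666 × 10.5999 = €9.36.

€9.36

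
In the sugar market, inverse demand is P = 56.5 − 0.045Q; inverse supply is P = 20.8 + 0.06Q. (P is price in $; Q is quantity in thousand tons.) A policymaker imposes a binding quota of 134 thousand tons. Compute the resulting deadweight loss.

Competitive equilibrium: 56.5 − 0.045Q = 20.8 + 0.06Q → Q* = 340, P* = 41.2.
At Q = 134: demand price = 56.5 − 0.045·134 = 50.47; supply price = 20.8 + 0.06·134 = 28.84.
ΔQ = 340 − 134 = 206; wedge = 50.47 − 28.84 = 21.63.
The triangle = ½ × 206 × 21.63 = $2227.89 thousand.

$2227.89 thousand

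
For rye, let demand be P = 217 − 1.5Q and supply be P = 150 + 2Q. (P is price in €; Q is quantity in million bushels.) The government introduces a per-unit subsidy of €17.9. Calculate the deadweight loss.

Competitive equilibrium: 217 − 1.5Q = 150 + 2Q → Q* = 19.1429, P* = 188.2857.
The subsidy lowers effective supply by 17.9: P = 132.1 + 2Q.
New quantity: 217 − 1.5Q = 132.1 + 2Q → Q' = 24.2571.
Overproduction ΔQ = 24.2571 − 19.1429 = 5.1142; wedge = subsidy = 17.9.
DWL = ½ × 5.1142 × 17.9 = €45.77 million.

€45.77 million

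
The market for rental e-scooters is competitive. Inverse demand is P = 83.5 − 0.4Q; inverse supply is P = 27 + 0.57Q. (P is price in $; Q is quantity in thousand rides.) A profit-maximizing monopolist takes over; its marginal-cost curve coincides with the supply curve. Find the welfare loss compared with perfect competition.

Competitive equilibrium: 83.5 − 0.4Q = 27 + 0.57Q → Q* = 58.2474, P* = 60.201.
Marginal revenue: MR = 83.5 − 0.8Q. Set MR = MC: 83.5 − 0.8Q = 27 + 0.57Q → Q_m = 41.2409.
Price P_m = 83.5 − 0.4·41.2409 = 67.0036; MC(Q_m) = 27 + 0.57·41.2409 = 50.5073.
Competitive Q* = 58.2474, so ΔQ = 17.0065; wedge = 67.0036 − 50.5073 = 16.4963.
Welfare loss = ½ × 17.0065 × 16.4963 = $140.27 thousand.

$140.27 thousand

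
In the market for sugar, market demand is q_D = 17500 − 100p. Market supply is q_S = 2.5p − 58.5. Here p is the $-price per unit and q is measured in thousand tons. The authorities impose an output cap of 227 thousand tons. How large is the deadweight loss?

$4177.76 thousand

In inverse form: demand p = 175 − 0.01q, supply p = 23.4 + 0.4q.
Competitive equilibrium: 175 − 0.01q = 23.4 + 0.4q → q* = 369.7561, p* = 171.3024.
At q = 227: demand price = 175 − 0.01·227 = 172.73; supply price = 23.4 + 0.4·227 = 114.2.
Δq = 369.7561 − 227 = 142.7561; wedge = 172.73 − 114.2 = 58.53.
Deadweight loss = ½ × 142.7561 × 58.53 = $4177.76 thousand.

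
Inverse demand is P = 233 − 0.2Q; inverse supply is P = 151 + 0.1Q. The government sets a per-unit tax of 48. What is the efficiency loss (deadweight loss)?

3840

Competitive equilibrium: 233 − 0.2Q = 151 + 0.1Q → Q* = 273.3333, P* = 178.3333.
With the tax, the buyer price exceeds the seller price by 48: (233 − 0.2Q) − (151 + 0.1Q) = 48 → Q' = 113.3333.
ΔQ = 273.3333 − 113.3333 = 160; the wedge equals the tax, 48.
Welfare loss = ½ × 160 × 48 = 3840.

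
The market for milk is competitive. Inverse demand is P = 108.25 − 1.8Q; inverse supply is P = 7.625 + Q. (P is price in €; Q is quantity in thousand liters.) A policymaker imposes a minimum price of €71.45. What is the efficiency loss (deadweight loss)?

€336.05 thousand

Competitive equilibrium: 108.25 − 1.8Q = 7.625 + Q → Q* = 35.9375, P* = 43.5625.
At the floor P = 71.45, quantity demanded = (108.25 − 71.45)/1.8 = 20.4444.
Sellers' marginal cost at Q' = 20.4444: 7.625 + 1·20.4444 = 28.0694.
ΔQ = 35.9375 − 20.4444 = 15.4931; wedge = 71.45 − 28.0694 = 43.3806.
Welfare loss = ½ × 15.4931 × 43.3806 = €336.05 thousand.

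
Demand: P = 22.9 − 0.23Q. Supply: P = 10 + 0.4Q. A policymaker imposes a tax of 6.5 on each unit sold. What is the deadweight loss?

Competitive equilibrium: 22.9 − 0.23Q = 10 + 0.4Q → Q* = 20.4762, P* = 18.1905.
With the tax, the buyer price exceeds the seller price by 6.5: (22.9 − 0.23Q) − (10 + 0.4Q) = 6.5 → Q' = 10.1587.
ΔQ = 20.4762 − 10.1587 = 10.3175; the wedge equals the tax, 6.5.
Deadweight loss = ½ × 10.3175 × 6.5 = 33.53.

33.53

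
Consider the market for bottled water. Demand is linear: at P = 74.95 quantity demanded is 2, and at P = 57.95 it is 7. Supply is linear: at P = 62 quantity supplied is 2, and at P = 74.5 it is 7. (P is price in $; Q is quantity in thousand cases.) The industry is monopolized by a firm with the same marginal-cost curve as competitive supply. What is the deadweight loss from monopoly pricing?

$6.94 thousand

Demand slope = (57.95 − 74.95)/(7 − 2) = −3.4, so P = 81.75 − 3.4Q.
Supply slope = (74.5 − 62)/(7 − 2) = 2.5, so P = 57 + 2.5Q.
Competitive equilibrium: 81.75 − 3.4Q = 57 + 2.5Q → Q* = 4.1949, P* = 67.4873.
Marginal revenue: MR = 81.75 − 6.8Q. Set MR = MC: 81.75 − 6.8Q = 57 + 2.5Q → Q_m = 2.6613.
Price P_m = 81.75 − 3.4·2.6613 = 72.7016; MC(Q_m) = 57 + 2.5·2.6613 = 63.6533.
Competitive Q* = 4.1949, so ΔQ = 1.5336; wedge = 72.7016 − 63.6533 = 9.0483.
Welfare loss = ½ × 1.5336 × 9.0483 = $6.94 thousand.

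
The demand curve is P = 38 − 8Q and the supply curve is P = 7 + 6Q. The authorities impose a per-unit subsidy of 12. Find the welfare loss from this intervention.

Competitive equilibrium: 38 − 8Q = 7 + 6Q → Q* = 2.2143, P* = 20.2857.
The subsidy lowers effective supply by 12: P = 6Q − 5.
New quantity: 38 − 8Q = 6Q − 5 → Q' = 3.0714.
Overproduction ΔQ = 3.0714 − 2.2143 = 0.8571; wedge = subsidy = 12.
The triangle = ½ × 0.8571 × 12 = 5.14.

5.14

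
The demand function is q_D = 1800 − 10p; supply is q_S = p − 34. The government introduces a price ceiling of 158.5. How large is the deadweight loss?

37.23

In inverse form: demand p = 180 − 0.1q, supply p = 34 + q.
Competitive equilibrium: 180 − 0.1q = 34 + q → q* = 132.7273, p* = 166.7273.
At the ceiling p = 158.5, quantity supplied = (158.5 − 34)/1 = 124.5.
Willingness to pay at q' = 124.5: 180 − 0.1·124.5 = 167.55.
Δq = 132.7273 − 124.5 = 8.2273; wedge = 167.55 − 158.5 = 9.05.
DWL = ½ × 8.2273 × 9.05 = 37.23.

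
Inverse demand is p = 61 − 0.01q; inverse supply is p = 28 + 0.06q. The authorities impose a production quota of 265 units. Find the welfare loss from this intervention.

1491.45

Competitive equilibrium: 61 − 0.01q = 28 + 0.06q → q* = 471.4286, p* = 56.2857.
At q = 265: demand price = 61 − 0.01·265 = 58.35; supply price = 28 + 0.06·265 = 43.9.
Δq = 471.4286 − 265 = 206.4286; wedge = 58.35 − 43.9 = 14.45.
DWL = ½ × 206.4286 × 14.45 = 1491.45.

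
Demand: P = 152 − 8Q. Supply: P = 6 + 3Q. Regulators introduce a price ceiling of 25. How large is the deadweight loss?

Competitive equilibrium: 152 − 8Q = 6 + 3Q → Q* = 13.2727, P* = 45.8182.
At the ceiling P = 25, quantity supplied = (25 − 6)/3 = 6.3333.
Willingness to pay at Q' = 6.3333: 152 − 8·6.3333 = 101.3336.
ΔQ = 13.2727 − 6.3333 = 6.9394; wedge = 101.3336 − 25 = 76.3336.
Deadweight loss = ½ × 6.9394 × 76.3336 = 264.85.

264.85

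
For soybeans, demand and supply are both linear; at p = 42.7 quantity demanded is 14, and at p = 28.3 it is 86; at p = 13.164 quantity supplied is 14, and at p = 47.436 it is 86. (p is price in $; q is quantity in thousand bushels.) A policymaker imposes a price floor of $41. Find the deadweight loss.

Demand slope = (28.3 − 42.7)/(86 − 14) = −0.2, so p = 45.5 − 0.2q.
Supply slope = (47.436 − 13.164)/(86 − 14) = 0.476, so p = 6.5 + 0.476q.
Competitive equilibrium: 45.5 − 0.2q = 6.5 + 0.476q → q* = 57.6923, p* = 33.9615.
At the floor p = 41, quantity demanded = (45.5 − 41)/0.2 = 22.5.
Sellers' marginal cost at q' = 22.5: 6.5 + 0.476·22.5 = 17.21.
Δq = 57.6923 − 22.5 = 35.1923; wedge = 41 − 17.21 = 23.79.
Deadweight loss = ½ × 35.1923 × 23.79 = $418.61 thousand.

$418.61 thousand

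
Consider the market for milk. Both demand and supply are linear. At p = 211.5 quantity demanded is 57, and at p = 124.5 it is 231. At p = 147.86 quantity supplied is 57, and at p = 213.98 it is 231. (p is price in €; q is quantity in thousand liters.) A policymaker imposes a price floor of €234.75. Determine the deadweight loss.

€6211.81 thousand

Demand slope = (124.5 − 211.5)/(231 − 57) = −0.5, so p = 240 − 0.5q.
Supply slope = (213.98 − 147.86)/(231 − 57) = 0.38, so p = 126.2 + 0.38q.
Competitive equilibrium: 240 − 0.5q = 126.2 + 0.38q → q* = 129.31818, p* = 175.34091.
At the floor p = 234.75, quantity demanded = (240 − 234.75)/0.5 = 10.5.
Sellers' marginal cost at q' = 10.5: 126.2 + 0.38·10.5 = 130.19.
Δq = 129.31818 − 10.5 = 118.81818; wedge = 234.75 − 130.19 = 104.56.
DWL = ½ × 118.81818 × 104.56 = €6211.81 thousand.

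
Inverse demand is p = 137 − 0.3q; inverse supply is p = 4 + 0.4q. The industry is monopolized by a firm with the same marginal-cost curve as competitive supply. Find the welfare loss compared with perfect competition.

Competitive equilibrium: 137 − 0.3q = 4 + 0.4q → q* = 190, p* = 80.
Marginal revenue: MR = 137 − 0.6q. Set MR = MC: 137 − 0.6q = 4 + 0.4q → q_m = 133.
Price p_m = 137 − 0.3·133 = 97.1; MC(q_m) = 4 + 0.4·133 = 57.2.
Competitive q* = 190, so Δq = 57; wedge = 97.1 − 57.2 = 39.9.
The triangle = ½ × 57 × 39.9 = 1137.15.

1137.15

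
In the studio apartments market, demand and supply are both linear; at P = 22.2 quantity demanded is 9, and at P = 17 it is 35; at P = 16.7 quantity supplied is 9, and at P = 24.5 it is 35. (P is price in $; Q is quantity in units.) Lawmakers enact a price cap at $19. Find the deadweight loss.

$2.78

Demand slope = (17 − 22.2)/(35 − 9) = −0.2, so P = 24 − 0.2Q.
Supply slope = (24.5 − 16.7)/(35 − 9) = 0.3, so P = 14 + 0.3Q.
Competitive equilibrium: 24 − 0.2Q = 14 + 0.3Q → Q* = 20, P* = 20.
At the ceiling P = 19, quantity supplied = (19 − 14)/0.3 = 16.6667.
Willingness to pay at Q' = 16.6667: 24 − 0.2·16.6667 = 20.6667.
ΔQ = 20 − 16.6667 = 3.3333; wedge = 20.6667 − 19 = 1.6667.
Deadweight loss = ½ × 3.3333 × 1.6667 = $2.78.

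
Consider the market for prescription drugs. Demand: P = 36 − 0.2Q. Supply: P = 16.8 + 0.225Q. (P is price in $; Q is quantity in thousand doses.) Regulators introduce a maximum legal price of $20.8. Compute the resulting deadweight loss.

$159.52 thousand

Competitive equilibrium: 36 − 0.2Q = 16.8 + 0.225Q → Q* = 45.1765, P* = 26.9647.
At the ceiling P = 20.8, quantity supplied = (20.8 − 16.8)/0.225 = 17.7778.
Willingness to pay at Q' = 17.7778: 36 − 0.2·17.7778 = 32.4444.
ΔQ = 45.1765 − 17.7778 = 27.3987; wedge = 32.4444 − 20.8 = 11.6444.
The triangle = ½ × 27.3987 × 11.6444 = $159.52 thousand.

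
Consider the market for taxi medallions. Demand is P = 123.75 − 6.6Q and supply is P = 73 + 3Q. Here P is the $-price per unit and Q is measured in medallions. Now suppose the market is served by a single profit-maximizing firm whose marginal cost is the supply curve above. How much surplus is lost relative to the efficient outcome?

Competitive equilibrium: 123.75 − 6.6Q = 73 + 3Q → Q* = 5.2865, P* = 88.8594.
Marginal revenue: MR = 123.75 − 13.2Q. Set MR = MC: 123.75 − 13.2Q = 73 + 3Q → Q_m = 3.1327.
Price P_m = 123.75 − 6.6·3.1327 = 103.0742; MC(Q_m) = 73 + 3·3.1327 = 82.3981.
Competitive Q* = 5.2865, so ΔQ = 2.1538; wedge = 103.0742 − 82.3981 = 20.6761.
DWL = ½ × 2.1538 × 20.6761 = $22.27.

$22.27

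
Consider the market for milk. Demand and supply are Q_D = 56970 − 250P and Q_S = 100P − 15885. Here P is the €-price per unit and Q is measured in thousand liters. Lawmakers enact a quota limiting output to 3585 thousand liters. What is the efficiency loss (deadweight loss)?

€12676.63 thousand

In inverse form: demand P = 227.88 − 0.004Q, supply P = 158.85 + 0.01Q.
Competitive equilibrium: 227.88 − 0.004Q = 158.85 + 0.01Q → Q* = 4930.7143, P* = 208.1571.
At Q = 3585: demand price = 227.88 − 0.004·3585 = 213.54; supply price = 158.85 + 0.01·3585 = 194.7.
ΔQ = 4930.7143 − 3585 = 1345.7143; wedge = 213.54 − 194.7 = 18.84.
Welfare loss = ½ × 1345.7143 × 18.84 = €12676.63 thousand.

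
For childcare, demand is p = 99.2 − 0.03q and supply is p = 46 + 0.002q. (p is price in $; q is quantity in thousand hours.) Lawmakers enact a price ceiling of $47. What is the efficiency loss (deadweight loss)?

$21622.50 thousand

Competitive equilibrium: 99.2 − 0.03q = 46 + 0.002q → q* = 1662.5, p* = 49.325.
At the ceiling p = 47, quantity supplied = (47 − 46)/0.002 = 500.
Willingness to pay at q' = 500: 99.2 − 0.03·500 = 84.2.
Δq = 1662.5 − 500 = 1162.5; wedge = 84.2 − 47 = 37.2.
The triangle = ½ × 1162.5 × 37.2 = $21622.50 thousand.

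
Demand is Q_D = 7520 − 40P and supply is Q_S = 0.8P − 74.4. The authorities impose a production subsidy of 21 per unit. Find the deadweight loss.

In inverse form: demand P = 188 − 0.025Q, supply P = 93 + 1.25Q.
Competitive equilibrium: 188 − 0.025Q = 93 + 1.25Q → Q* = 74.5098, P* = 186.1373.
The subsidy lowers effective supply by 21: P = 72 + 1.25Q.
New quantity: 188 − 0.025Q = 72 + 1.25Q → Q' = 90.9804.
Overproduction ΔQ = 90.9804 − 74.5098 = 16.4706; wedge = subsidy = 21.
Deadweight loss = ½ × 16.4706 × 21 = 172.94.

172.94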